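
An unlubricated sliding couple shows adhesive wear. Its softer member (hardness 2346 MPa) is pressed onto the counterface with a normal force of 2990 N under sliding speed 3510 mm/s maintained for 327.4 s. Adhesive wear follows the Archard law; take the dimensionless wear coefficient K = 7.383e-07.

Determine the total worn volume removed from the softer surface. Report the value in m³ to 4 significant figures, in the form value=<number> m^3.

value=1.081e-09 m^3

Each operation carries full float precision — shown intermediates are rounded. Rounded just once: four significant figures.
Convert: Sliding speed v = 3510 mm/s = 3.510 m/s. Sliding distance L = v·t = 3.510 m/s × 327.4 s = 1149 m.
Convert: Hardness H = 2346 MPa = 2.346e+09 Pa.
In SI base units: W = 2990 N, H = 2.346e+09 Pa, K = 7.383e-07.
The Archard volume V = K·W·L/H = 7.383e-07 · 2990 · 1149 / 2.346e+09 = 1.081e-09 m³.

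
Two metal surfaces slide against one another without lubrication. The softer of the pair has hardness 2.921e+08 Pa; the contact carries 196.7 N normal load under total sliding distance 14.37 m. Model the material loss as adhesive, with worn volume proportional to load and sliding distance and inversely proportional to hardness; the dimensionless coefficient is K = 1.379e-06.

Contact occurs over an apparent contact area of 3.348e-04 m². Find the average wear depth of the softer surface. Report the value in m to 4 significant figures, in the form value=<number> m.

value=3.986e-08 m

The algebra maintains full float precision — displayed values are rounded; one final rounding to 4 significant digits.
Restated in SI base units: W = 196.7 N, H = 2.921e+08 Pa, K = 1.379e-06.
Volume removed: V = K·W·L/H = 1.379e-06 · 196.7 · 14.37 / 2.921e+08 = 1.334e-11 m³.
Wear depth h = V/A = 1.334e-11 / 3.348e-04 = 3.986e-08 m.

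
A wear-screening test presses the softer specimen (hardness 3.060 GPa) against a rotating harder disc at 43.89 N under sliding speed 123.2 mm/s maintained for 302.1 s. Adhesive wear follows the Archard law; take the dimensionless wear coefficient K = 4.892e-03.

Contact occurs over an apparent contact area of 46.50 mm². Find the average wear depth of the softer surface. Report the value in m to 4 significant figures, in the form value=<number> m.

The intermediates are displayed rounded; the computation carries exact precision — rounded just once: four significant figures.
Sliding speed v = 123.2 mm/s = 0.1232 m/s. Total distance L = v·t = 0.1232 m/s × 302.1 s = 37.22 m.
Hardness H = 3.060 GPa = 3.060e+09 Pa.
Contact area A = 46.50 mm² = 4.650e-05 m².
Restated in SI base units: W = 43.89 N, H = 3.060e+09 Pa, K = 4.892e-03.
Apply Archard: V = K·W·L/H = 4.892e-03 · 43.89 · 37.22 / 3.060e+09 = 2.612e-09 m³.
Average depth h = V/A = 2.612e-09 / 4.650e-05 = 5.616e-05 m.

value=5.616e-05 m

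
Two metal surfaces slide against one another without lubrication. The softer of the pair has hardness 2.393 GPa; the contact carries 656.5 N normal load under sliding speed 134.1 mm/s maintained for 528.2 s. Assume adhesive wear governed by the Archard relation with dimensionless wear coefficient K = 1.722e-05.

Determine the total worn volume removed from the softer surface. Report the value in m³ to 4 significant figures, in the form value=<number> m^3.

All working math keeps full precision, and displayed values are rounded. Rounded once at the end: four significant digits.
Convert: Sliding speed v = 134.1 mm/s = 0.1341 m/s. The distance L = v·t = 0.1341 m/s × 528.2 s = 70.83 m.
Convert: Hardness H = 2.393 GPa = 2.393e+09 Pa.
In SI base units: W = 656.5 N, H = 2.393e+09 Pa, K = 1.722e-05.
Archard relation: V = K·W·L/H = 1.722e-05 · 656.5 · 70.83 / 2.393e+09 = 3.346e-10 m³.

value=3.346e-10 m^3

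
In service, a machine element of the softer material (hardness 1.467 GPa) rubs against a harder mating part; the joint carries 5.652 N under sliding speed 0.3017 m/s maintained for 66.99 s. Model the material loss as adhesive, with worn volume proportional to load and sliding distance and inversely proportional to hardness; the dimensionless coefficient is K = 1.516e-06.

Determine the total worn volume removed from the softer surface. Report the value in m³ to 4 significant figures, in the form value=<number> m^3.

Intermediates are printed rounded; each operation keeps full precision — a lone final rounding: 4 significant digits.
The distance L = v·t = 0.3017 m/s × 66.99 s = 20.21 m.
Hardness H = 1.467 GPa = 1.467e+09 Pa.
In SI base units, W = 5.652 N, H = 1.467e+09 Pa, K = 1.516e-06.
Archard volume V = K·W·L/H = 1.516e-06 · 5.652 · 20.21 / 1.467e+09 = 1.180e-13 m³.

value=1.180e-13 m^3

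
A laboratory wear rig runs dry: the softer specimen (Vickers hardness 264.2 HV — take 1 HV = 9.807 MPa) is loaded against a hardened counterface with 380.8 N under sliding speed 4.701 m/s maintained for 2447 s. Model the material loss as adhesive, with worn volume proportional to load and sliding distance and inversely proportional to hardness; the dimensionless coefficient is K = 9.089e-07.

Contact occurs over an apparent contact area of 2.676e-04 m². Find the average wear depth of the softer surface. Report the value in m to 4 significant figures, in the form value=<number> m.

All working math holds full precision; intermediates are displayed rounded — a single final rounding to four significant figures.
Path length L = v·t = 4.701 m/s × 2447 s = 1.150e+04 m.
Hardness H = 264.2 HV × 9.807 MPa/HV = 2591 MPa = 2.591e+09 Pa.
In SI base units, W = 380.8 N, H = 2.591e+09 Pa, K = 9.089e-07.
Apply Archard: V = K·W·L/H = 9.089e-07 · 380.8 · 1.150e+04 / 2.591e+09 = 1.537e-09 m³.
Wear depth h = V/A = 1.537e-09 / 2.676e-04 = 5.742e-06 m.

value=5.742e-06 m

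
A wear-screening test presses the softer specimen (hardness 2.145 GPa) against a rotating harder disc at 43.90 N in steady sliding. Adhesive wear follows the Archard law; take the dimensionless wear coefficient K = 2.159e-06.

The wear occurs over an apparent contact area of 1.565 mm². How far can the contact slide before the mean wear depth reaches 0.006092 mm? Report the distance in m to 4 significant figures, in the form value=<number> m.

All working math holds exact precision. The intermediates are printed rounded — rounded once at the end, at four significant digits.
Convert: Hardness H = 2.145 GPa = 2.145e+09 Pa.
Convert: Contact area A = 1.565 mm² = 1.565e-06 m².
Convert: Depth limit h_lim = 0.006092 mm = 6.092e-06 m.
In SI base units: W = 43.90 N, H = 2.145e+09 Pa, K = 2.159e-06.
Allowed volume V_lim = h_lim·A = 6.092e-06 · 1.565e-06 = 9.534e-12 m³.
Sliding life L = V_lim·H/(K·W) = 9.534e-12 · 2.145e+09 / (2.159e-06 · 43.90) = 215.8 m.

value=215.8 m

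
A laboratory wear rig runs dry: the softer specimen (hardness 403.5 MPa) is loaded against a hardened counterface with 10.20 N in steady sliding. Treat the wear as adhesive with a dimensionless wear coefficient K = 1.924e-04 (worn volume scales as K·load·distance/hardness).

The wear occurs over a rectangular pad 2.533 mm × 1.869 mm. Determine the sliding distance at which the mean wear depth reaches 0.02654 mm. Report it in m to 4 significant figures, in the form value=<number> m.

value=25.83 m

Printed values are rounded, and each operation holds exact precision; one last rounding, at four significant figures.
Hardness H = 403.5 MPa = 4.035e+08 Pa.
Pad sides 2.533 mm × 1.869 mm = 0.002533 m × 0.001869 m. Contact area A = 0.002533 m × 0.001869 m = 4.734e-06 m².
Depth limit h_lim = 0.02654 mm = 2.654e-05 m.
Expressed in SI base units: W = 10.20 N, H = 4.035e+08 Pa, K = 1.924e-04.
Limit volume V_lim = h_lim·A = 2.654e-05 · 4.734e-06 = 1.256e-10 m³.
Inverting, life L = V_lim·H/(K·W) = 1.256e-10 · 4.035e+08 / (1.924e-04 · 10.20) = 25.83 m.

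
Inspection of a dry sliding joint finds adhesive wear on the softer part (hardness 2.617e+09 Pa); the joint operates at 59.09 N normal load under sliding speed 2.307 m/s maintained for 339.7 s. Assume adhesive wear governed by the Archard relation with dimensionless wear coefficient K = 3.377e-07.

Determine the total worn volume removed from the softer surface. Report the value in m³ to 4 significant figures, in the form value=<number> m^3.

The algebra maintains full float precision. Printed values are rounded; rounded once at the end to four significant figures.
Total distance L = v·t = 2.307 m/s × 339.7 s = 783.7 m.
Working in SI base units: W = 59.09 N, H = 2.617e+09 Pa, K = 3.377e-07.
Volume removed: V = K·W·L/H = 3.377e-07 · 59.09 · 783.7 / 2.617e+09 = 5.976e-12 m³.

value=5.976e-12 m^3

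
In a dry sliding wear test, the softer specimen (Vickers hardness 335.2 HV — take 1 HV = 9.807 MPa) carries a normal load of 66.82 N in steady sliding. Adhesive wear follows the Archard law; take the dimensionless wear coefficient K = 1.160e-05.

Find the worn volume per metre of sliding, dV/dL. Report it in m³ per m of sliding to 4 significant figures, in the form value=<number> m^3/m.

value=2.358e-13 m^3/m

All arithmetic carries full precision; the intermediates are shown rounded — a lone final rounding, at four significant digits.
Convert: Hardness H = 335.2 HV × 9.807 MPa/HV = 3287 MPa = 3.287e+09 Pa.
Collected in SI base units: W = 66.82 N, H = 3.287e+09 Pa, K = 1.160e-05.
The wear rate dV/dL = K·W/H, per unit distance: 1.160e-05 · 66.82 / 3.287e+09 = 2.358e-13 m³/m.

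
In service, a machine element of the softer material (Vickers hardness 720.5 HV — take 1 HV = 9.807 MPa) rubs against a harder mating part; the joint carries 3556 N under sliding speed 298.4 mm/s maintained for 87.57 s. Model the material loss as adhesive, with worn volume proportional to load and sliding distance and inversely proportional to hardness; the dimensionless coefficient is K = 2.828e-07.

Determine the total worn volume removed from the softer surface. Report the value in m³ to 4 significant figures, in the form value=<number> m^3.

Every step keeps full float precision — the intermediates appear rounded — rounded just once: four significant digits.
Convert: Sliding speed v = 298.4 mm/s = 0.2984 m/s. Distance covered L = v·t = 0.2984 m/s × 87.57 s = 26.13 m.
Convert: Hardness H = 720.5 HV × 9.807 MPa/HV = 7066 MPa = 7.066e+09 Pa.
Restated in SI base units: W = 3556 N, H = 7.066e+09 Pa, K = 2.828e-07.
Worn volume V = K·W·L/H = 2.828e-07 · 3556 · 26.13 / 7.066e+09 = 3.719e-12 m³.

value=3.719e-12 m^3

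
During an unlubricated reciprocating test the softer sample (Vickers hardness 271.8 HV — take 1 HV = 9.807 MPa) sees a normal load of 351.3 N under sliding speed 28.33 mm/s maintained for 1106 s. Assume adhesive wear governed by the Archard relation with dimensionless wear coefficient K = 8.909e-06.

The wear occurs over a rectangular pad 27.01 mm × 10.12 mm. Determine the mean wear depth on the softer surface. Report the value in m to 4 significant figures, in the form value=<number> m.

value=1.346e-07 m

The intermediates appear rounded. All arithmetic holds exact precision. Rounded once at the end to 4 significant digits.
Sliding speed v = 28.33 mm/s = 0.02833 m/s. The distance L = v·t = 0.02833 m/s × 1106 s = 31.33 m.
Hardness H = 271.8 HV × 9.807 MPa/HV = 2666 MPa = 2.666e+09 Pa.
Pad sides 27.01 mm × 10.12 mm = 0.02701 m × 0.01012 m. Contact area A = 0.02701 m × 0.01012 m = 2.733e-04 m².
In SI base units: W = 351.3 N, H = 2.666e+09 Pa, K = 8.909e-06.
The Archard volume V = K·W·L/H = 8.909e-06 · 351.3 · 31.33 / 2.666e+09 = 3.679e-11 m³.
Depth h = V/A = 3.679e-11 / 2.733e-04 = 1.346e-07 m.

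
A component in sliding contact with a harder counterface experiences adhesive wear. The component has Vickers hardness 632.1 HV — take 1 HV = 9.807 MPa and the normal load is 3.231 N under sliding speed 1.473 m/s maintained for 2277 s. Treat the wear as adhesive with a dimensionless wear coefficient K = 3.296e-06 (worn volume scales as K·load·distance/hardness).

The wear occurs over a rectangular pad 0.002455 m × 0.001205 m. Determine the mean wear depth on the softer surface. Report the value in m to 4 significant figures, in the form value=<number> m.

Each operation holds full float precision. Quoted intermediates are rounded, and one last rounding: 4 significant figures.
Convert: Path length L = v·t = 1.473 m/s × 2277 s = 3354 m.
Convert: Hardness H = 632.1 HV × 9.807 MPa/HV = 6199 MPa = 6.199e+09 Pa.
Convert: Contact area A = 0.002455 m × 0.001205 m = 2.958e-06 m².
As SI base values: W = 3.231 N, H = 6.199e+09 Pa, K = 3.296e-06.
Archard volume V = K·W·L/H = 3.296e-06 · 3.231 · 3354 / 6.199e+09 = 5.762e-12 m³.
Wear depth h = V/A = 5.762e-12 / 2.958e-06 = 1.948e-06 m.

value=1.948e-06 m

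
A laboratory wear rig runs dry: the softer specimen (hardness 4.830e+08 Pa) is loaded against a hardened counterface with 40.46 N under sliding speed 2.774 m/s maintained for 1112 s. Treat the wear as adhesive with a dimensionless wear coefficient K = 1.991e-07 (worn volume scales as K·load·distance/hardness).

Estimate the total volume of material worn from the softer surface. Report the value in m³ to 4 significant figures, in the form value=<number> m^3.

Intermediate values are printed rounded — the computation carries full float precision. Rounded once at the end: four significant digits.
Convert: Total distance L = v·t = 2.774 m/s × 1112 s = 3085 m.
Collected in SI base units: W = 40.46 N, H = 4.830e+08 Pa, K = 1.991e-07.
Wear volume V = K·W·L/H = 1.991e-07 · 40.46 · 3085 / 4.830e+08 = 5.145e-11 m³.

value=5.145e-11 m^3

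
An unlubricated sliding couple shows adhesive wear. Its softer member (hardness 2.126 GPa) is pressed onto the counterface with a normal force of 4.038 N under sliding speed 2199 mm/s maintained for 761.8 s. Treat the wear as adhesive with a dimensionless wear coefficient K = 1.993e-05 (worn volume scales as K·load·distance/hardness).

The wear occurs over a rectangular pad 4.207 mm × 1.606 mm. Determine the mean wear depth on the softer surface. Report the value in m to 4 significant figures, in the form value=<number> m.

value=9.386e-06 m

Intermediates appear rounded. The algebra holds exact precision. Rounded just once to four significant digits.
Sliding speed v = 2199 mm/s = 2.199 m/s. Distance L = v·t = 2.199 m/s × 761.8 s = 1675 m.
Hardness H = 2.126 GPa = 2.126e+09 Pa.
Pad sides 4.207 mm × 1.606 mm = 0.004207 m × 0.001606 m. Contact area A = 0.004207 m × 0.001606 m = 6.756e-06 m².
Expressed in SI base units: W = 4.038 N, H = 2.126e+09 Pa, K = 1.993e-05.
Archard relation: V = K·W·L/H = 1.993e-05 · 4.038 · 1675 / 2.126e+09 = 6.341e-11 m³.
Mean depth h = V/A = 6.341e-11 / 6.756e-06 = 9.386e-06 m.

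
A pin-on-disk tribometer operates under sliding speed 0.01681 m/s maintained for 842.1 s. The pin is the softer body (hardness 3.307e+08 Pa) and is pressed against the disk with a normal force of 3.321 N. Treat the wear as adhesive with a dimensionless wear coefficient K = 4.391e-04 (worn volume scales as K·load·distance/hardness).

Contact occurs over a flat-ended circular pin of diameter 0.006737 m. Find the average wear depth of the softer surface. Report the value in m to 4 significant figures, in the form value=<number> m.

Every step runs at full precision — displayed values are rounded — one last rounding to 4 significant figures.
Path length L = v·t = 0.01681 m/s × 842.1 s = 14.16 m.
Contact area A = π·d²/4 = π·(0.006737 m)²/4 = 3.565e-05 m².
Collected in SI base units: W = 3.321 N, H = 3.307e+08 Pa, K = 4.391e-04.
The Archard volume V = K·W·L/H = 4.391e-04 · 3.321 · 14.16 / 3.307e+08 = 6.242e-11 m³.
Average depth h = V/A = 6.242e-11 / 3.565e-05 = 1.751e-06 m.

value=1.751e-06 m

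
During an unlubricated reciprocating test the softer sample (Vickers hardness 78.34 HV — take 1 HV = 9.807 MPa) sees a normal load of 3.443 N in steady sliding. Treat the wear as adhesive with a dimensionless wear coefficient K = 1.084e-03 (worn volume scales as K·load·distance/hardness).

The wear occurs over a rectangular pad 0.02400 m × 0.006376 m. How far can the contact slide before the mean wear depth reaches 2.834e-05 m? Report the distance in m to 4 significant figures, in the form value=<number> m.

value=892.7 m

The intermediates are printed rounded. The computation carries full float precision, and rounded once at the end: four significant digits.
Convert: Hardness H = 78.34 HV × 9.807 MPa/HV = 768.3 MPa = 7.683e+08 Pa.
Convert: Contact area A = 0.02400 m × 0.006376 m = 1.530e-04 m².
As SI base values: W = 3.443 N, H = 7.683e+08 Pa, K = 1.084e-03.
Volume at the limit: V_lim = h_lim·A = 2.834e-05 · 1.530e-04 = 4.337e-09 m³.
Sliding life L = V_lim·H/(K·W) = 4.337e-09 · 7.683e+08 / (1.084e-03 · 3.443) = 892.7 m.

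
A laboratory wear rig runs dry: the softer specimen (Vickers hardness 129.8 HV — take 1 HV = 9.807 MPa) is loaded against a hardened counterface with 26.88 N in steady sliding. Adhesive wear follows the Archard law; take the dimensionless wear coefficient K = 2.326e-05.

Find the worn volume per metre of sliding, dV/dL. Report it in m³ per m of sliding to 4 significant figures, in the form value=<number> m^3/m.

value=4.912e-13 m^3/m

Intermediate values are displayed rounded. The computation carries full precision. Rounded just once: four significant digits.
Hardness H = 129.8 HV × 9.807 MPa/HV = 1273 MPa = 1.273e+09 Pa.
As SI base values: W = 26.88 N, H = 1.273e+09 Pa, K = 2.326e-05.
Sliding wear rate dV/dL = K·W/H (no L dependence): 2.326e-05 · 26.88 / 1.273e+09 = 4.912e-13 m³/m.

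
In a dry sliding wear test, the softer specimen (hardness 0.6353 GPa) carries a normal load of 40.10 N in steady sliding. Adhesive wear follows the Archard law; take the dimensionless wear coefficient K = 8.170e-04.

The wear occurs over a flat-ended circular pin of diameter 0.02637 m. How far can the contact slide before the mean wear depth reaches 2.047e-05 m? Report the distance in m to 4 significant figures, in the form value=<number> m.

Intermediates are shown rounded. All arithmetic maintains full precision; rounded once at the end to 4 significant figures.
Hardness H = 0.6353 GPa = 6.353e+08 Pa.
Contact area A = π·d²/4 = π·(0.02637 m)²/4 = 5.461e-04 m².
Restated in SI base units: W = 40.10 N, H = 6.353e+08 Pa, K = 8.170e-04.
At the depth limit, V_lim = h_lim·A = 2.047e-05 · 5.461e-04 = 1.118e-08 m³.
Sliding life L = V_lim·H/(K·W) = 1.118e-08 · 6.353e+08 / (8.170e-04 · 40.10) = 216.8 m.

value=216.8 m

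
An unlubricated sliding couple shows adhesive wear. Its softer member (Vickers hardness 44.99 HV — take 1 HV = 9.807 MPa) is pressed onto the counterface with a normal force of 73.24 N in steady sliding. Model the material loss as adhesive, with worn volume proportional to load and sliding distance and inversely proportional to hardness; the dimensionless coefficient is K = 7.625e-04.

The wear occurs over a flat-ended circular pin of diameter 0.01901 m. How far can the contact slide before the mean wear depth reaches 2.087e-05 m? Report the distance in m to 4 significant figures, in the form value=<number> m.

value=46.80 m

The algebra maintains exact precision, and intermediates are printed rounded, and one final rounding to 4 significant digits.
Hardness H = 44.99 HV × 9.807 MPa/HV = 441.2 MPa = 4.412e+08 Pa.
Contact area A = π·d²/4 = π·(0.01901 m)²/4 = 2.838e-04 m².
SI base units throughout: W = 73.24 N, H = 4.412e+08 Pa, K = 7.625e-04.
Limit volume V_lim = h_lim·A = 2.087e-05 · 2.838e-04 = 5.923e-09 m³.
Sliding life L = V_lim·H/(K·W) = 5.923e-09 · 4.412e+08 / (7.625e-04 · 73.24) = 46.80 m.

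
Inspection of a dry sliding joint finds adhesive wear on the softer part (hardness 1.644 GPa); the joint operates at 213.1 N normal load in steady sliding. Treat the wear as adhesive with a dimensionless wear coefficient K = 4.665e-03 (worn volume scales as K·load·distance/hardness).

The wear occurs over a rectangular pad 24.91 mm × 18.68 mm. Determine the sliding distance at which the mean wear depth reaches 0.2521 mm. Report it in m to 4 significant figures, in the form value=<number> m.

All arithmetic holds exact precision — the intermediates are shown rounded. Rounded just once, at 4 significant figures.
Hardness H = 1.644 GPa = 1.644e+09 Pa.
Pad sides 24.91 mm × 18.68 mm = 0.02491 m × 0.01868 m. Contact area A = 0.02491 m × 0.01868 m = 4.653e-04 m².
Depth limit h_lim = 0.2521 mm = 2.521e-04 m.
Restated in SI base units: W = 213.1 N, H = 1.644e+09 Pa, K = 4.665e-03.
At the depth limit, V_lim = h_lim·A = 2.521e-04 · 4.653e-04 = 1.173e-07 m³.
Thus life L = V_lim·H/(K·W) = 1.173e-07 · 1.644e+09 / (4.665e-03 · 213.1) = 194.0 m.

value=194.0 m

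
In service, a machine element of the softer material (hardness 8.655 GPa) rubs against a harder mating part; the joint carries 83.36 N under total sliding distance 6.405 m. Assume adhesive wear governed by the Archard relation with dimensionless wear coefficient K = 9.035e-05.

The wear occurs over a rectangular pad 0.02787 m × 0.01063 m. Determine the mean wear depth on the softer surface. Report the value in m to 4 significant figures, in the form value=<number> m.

The algebra runs at full float precision; the intermediates appear rounded — a single final rounding to four significant figures.
Convert: Hardness H = 8.655 GPa = 8.655e+09 Pa.
Convert: Contact area A = 0.02787 m × 0.01063 m = 2.963e-04 m².
Collected in SI base units: W = 83.36 N, H = 8.655e+09 Pa, K = 9.035e-05.
The Archard volume V = K·W·L/H = 9.035e-05 · 83.36 · 6.405 / 8.655e+09 = 5.574e-12 m³.
Wear depth h = V/A = 5.574e-12 / 2.963e-04 = 1.881e-08 m.

value=1.881e-08 m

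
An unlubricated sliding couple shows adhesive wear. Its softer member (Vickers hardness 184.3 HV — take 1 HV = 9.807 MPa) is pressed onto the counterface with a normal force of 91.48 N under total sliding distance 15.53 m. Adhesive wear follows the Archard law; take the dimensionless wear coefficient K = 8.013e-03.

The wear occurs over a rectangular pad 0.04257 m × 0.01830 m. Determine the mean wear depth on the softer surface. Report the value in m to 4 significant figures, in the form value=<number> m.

value=8.085e-06 m

The intermediates appear rounded; all working math holds full precision — one final rounding: 4 significant figures.
Convert: Hardness H = 184.3 HV × 9.807 MPa/HV = 1807 MPa = 1.807e+09 Pa.
Convert: Contact area A = 0.04257 m × 0.01830 m = 7.790e-04 m².
In SI base units: W = 91.48 N, H = 1.807e+09 Pa, K = 8.013e-03.
Worn volume V = K·W·L/H = 8.013e-03 · 91.48 · 15.53 / 1.807e+09 = 6.298e-09 m³.
Wear depth h = V/A = 6.298e-09 / 7.790e-04 = 8.085e-06 m.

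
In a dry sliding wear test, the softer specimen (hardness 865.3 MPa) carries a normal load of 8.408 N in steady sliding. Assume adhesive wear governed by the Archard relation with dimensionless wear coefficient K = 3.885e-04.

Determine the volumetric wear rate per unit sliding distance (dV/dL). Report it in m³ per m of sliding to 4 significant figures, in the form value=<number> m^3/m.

Intermediates are displayed rounded, and all working math keeps full float precision — rounded just once, at four significant digits.
Convert: Hardness H = 865.3 MPa = 8.653e+08 Pa.
Restated in SI base units: W = 8.408 N, H = 8.653e+08 Pa, K = 3.885e-04.
Wear rate dV/dL = K·W/H (no L dependence): 3.885e-04 · 8.408 / 8.653e+08 = 3.775e-12 m³/m.

value=3.775e-12 m^3/m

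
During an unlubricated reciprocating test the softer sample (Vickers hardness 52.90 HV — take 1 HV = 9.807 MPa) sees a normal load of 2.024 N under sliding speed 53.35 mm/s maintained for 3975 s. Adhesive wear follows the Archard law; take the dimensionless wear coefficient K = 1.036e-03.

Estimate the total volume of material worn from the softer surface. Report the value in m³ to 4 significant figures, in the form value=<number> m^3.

The computation maintains full precision; the intermediates appear rounded, and one final rounding, at 4 significant figures.
Convert: Sliding speed v = 53.35 mm/s = 0.05335 m/s. Distance covered L = v·t = 0.05335 m/s × 3975 s = 212.1 m.
Convert: Hardness H = 52.90 HV × 9.807 MPa/HV = 518.8 MPa = 5.188e+08 Pa.
Working in SI base units: W = 2.024 N, H = 5.188e+08 Pa, K = 1.036e-03.
Apply Archard: V = K·W·L/H = 1.036e-03 · 2.024 · 212.1 / 5.188e+08 = 8.571e-10 m³.

value=8.571e-10 m^3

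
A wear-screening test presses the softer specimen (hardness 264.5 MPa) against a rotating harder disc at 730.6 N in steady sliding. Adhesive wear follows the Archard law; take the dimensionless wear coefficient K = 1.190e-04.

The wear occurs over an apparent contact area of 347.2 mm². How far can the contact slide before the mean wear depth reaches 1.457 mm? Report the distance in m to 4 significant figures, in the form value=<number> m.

Shown intermediates are rounded — all working math runs at full precision, and a single final rounding: 4 significant digits.
Convert: Hardness H = 264.5 MPa = 2.645e+08 Pa.
Convert: Contact area A = 347.2 mm² = 3.472e-04 m².
Convert: Depth limit h_lim = 1.457 mm = 0.001457 m.
Collected in SI base units: W = 730.6 N, H = 2.645e+08 Pa, K = 1.190e-04.
Limit volume V_lim = h_lim·A = 0.001457 · 3.472e-04 = 5.059e-07 m³.
Sliding life L = V_lim·H/(K·W) = 5.059e-07 · 2.645e+08 / (1.190e-04 · 730.6) = 1539 m.

value=1539 m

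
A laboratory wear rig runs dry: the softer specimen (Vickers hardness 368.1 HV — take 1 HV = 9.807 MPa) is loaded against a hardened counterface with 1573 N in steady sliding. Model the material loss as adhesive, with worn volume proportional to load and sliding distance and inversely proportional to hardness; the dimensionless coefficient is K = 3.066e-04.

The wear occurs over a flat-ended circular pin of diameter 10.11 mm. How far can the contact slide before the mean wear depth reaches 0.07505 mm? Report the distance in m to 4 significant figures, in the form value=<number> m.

value=45.10 m

The intermediates are printed rounded; all working math maintains full float precision; rounded once at the end: four significant figures.
Convert: Hardness H = 368.1 HV × 9.807 MPa/HV = 3610 MPa = 3.610e+09 Pa.
Convert: Pin diameter d = 10.11 mm = 0.01011 m. Contact area A = π·d²/4 = π·(0.01011 m)²/4 = 8.028e-05 m².
Convert: Depth limit h_lim = 0.07505 mm = 7.505e-05 m.
In SI base units: W = 1573 N, H = 3.610e+09 Pa, K = 3.066e-04.
Volume at the limit: V_lim = h_lim·A = 7.505e-05 · 8.028e-05 = 6.025e-09 m³.
Life L = V_lim·H/(K·W) = 6.025e-09 · 3.610e+09 / (3.066e-04 · 1573) = 45.10 m.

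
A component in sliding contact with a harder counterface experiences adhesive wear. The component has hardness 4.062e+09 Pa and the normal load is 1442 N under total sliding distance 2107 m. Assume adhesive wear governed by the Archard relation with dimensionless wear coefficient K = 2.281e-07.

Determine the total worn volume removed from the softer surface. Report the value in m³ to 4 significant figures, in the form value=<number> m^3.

Intermediates appear rounded. Every step keeps full precision — one final rounding, at 4 significant figures.
Expressed in SI base units: W = 1442 N, H = 4.062e+09 Pa, K = 2.281e-07.
By Archard's law, V = K·W·L/H = 2.281e-07 · 1442 · 2107 / 4.062e+09 = 1.706e-10 m³.

value=1.706e-10 m^3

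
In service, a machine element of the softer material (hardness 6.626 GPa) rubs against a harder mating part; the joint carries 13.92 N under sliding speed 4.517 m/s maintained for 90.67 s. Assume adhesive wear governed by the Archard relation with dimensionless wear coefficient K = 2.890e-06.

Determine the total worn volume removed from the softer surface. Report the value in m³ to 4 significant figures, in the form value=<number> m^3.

All arithmetic maintains full precision, and shown intermediates are rounded. Rounded just once to 4 significant figures.
Distance covered L = v·t = 4.517 m/s × 90.67 s = 409.6 m.
Hardness H = 6.626 GPa = 6.626e+09 Pa.
SI base units throughout: W = 13.92 N, H = 6.626e+09 Pa, K = 2.890e-06.
Wear volume V = K·W·L/H = 2.890e-06 · 13.92 · 409.6 / 6.626e+09 = 2.487e-12 m³.

value=2.487e-12 m^3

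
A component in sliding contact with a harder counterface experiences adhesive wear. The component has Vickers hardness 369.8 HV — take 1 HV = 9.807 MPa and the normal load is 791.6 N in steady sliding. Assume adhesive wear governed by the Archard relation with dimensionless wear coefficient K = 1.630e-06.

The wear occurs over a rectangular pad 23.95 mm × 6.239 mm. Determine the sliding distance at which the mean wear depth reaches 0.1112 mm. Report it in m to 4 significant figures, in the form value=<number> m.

value=4.670e+04 m

Every step maintains full precision, and intermediates are printed rounded. Rounded once at the end to four significant digits.
Convert: Hardness H = 369.8 HV × 9.807 MPa/HV = 3627 MPa = 3.627e+09 Pa.
Convert: Pad sides 23.95 mm × 6.239 mm = 0.02395 m × 0.006239 m. Contact area A = 0.02395 m × 0.006239 m = 1.494e-04 m².
Convert: Depth limit h_lim = 0.1112 mm = 1.112e-04 m.
As SI base values: W = 791.6 N, H = 3.627e+09 Pa, K = 1.630e-06.
Volume at the limit: V_lim = h_lim·A = 1.112e-04 · 1.494e-04 = 1.662e-08 m³.
Sliding life L = V_lim·H/(K·W) = 1.662e-08 · 3.627e+09 / (1.630e-06 · 791.6) = 4.670e+04 m.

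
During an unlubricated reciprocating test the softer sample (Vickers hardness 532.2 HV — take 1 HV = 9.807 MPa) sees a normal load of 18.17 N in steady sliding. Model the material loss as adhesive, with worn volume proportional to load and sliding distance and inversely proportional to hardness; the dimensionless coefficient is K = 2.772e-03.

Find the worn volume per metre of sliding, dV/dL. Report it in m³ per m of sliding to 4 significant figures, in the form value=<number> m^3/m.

value=9.650e-12 m^3/m

Quoted intermediates are rounded; all arithmetic carries exact precision — rounded once at the end to four significant digits.
Hardness H = 532.2 HV × 9.807 MPa/HV = 5219 MPa = 5.219e+09 Pa.
Restated in SI base units: W = 18.17 N, H = 5.219e+09 Pa, K = 2.772e-03.
The wear rate dV/dL = K·W/H: 2.772e-03 · 18.17 / 5.219e+09 = 9.650e-12 m³/m.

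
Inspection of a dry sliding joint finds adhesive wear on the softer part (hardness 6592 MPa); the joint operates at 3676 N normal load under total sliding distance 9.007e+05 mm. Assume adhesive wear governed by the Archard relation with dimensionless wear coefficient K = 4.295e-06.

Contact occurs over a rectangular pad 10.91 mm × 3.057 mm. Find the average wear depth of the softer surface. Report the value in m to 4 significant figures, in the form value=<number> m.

The intermediates appear rounded, and the computation carries full float precision — one final rounding to four significant digits.
Distance covered L = 9.007e+05 mm = 900.7 m.
Hardness H = 6592 MPa = 6.592e+09 Pa.
Pad sides 10.91 mm × 3.057 mm = 0.01091 m × 0.003057 m. Contact area A = 0.01091 m × 0.003057 m = 3.335e-05 m².
Working in SI base units: W = 3676 N, H = 6.592e+09 Pa, K = 4.295e-06.
Volume removed: V = K·W·L/H = 4.295e-06 · 3676 · 900.7 / 6.592e+09 = 2.157e-09 m³.
Wear depth h = V/A = 2.157e-09 / 3.335e-05 = 6.468e-05 m.

value=6.468e-05 m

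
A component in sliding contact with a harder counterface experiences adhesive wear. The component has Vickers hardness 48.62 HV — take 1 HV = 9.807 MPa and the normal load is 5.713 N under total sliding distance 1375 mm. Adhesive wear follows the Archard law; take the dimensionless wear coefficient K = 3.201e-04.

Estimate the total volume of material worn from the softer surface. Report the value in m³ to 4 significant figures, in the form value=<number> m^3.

value=5.274e-12 m^3

All arithmetic keeps full precision. The intermediates appear rounded; rounded once at the end: 4 significant figures.
Sliding distance L = 1375 mm = 1.375 m.
Hardness H = 48.62 HV × 9.807 MPa/HV = 476.8 MPa = 4.768e+08 Pa.
Restated in SI base units: W = 5.713 N, H = 4.768e+08 Pa, K = 3.201e-04.
Worn volume V = K·W·L/H = 3.201e-04 · 5.713 · 1.375 / 4.768e+08 = 5.274e-12 m³.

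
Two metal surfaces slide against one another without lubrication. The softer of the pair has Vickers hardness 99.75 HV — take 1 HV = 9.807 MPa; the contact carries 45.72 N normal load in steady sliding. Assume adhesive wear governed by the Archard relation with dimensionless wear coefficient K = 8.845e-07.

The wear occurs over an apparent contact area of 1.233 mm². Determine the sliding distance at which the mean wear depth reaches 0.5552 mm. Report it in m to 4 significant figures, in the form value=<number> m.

value=1.656e+04 m

All working math holds exact precision, and intermediates are shown rounded — rounded just once to 4 significant digits.
Hardness H = 99.75 HV × 9.807 MPa/HV = 978.2 MPa = 9.782e+08 Pa.
Contact area A = 1.233 mm² = 1.233e-06 m².
Depth limit h_lim = 0.5552 mm = 5.552e-04 m.
Expressed in SI base units: W = 45.72 N, H = 9.782e+08 Pa, K = 8.845e-07.
At the depth limit, V_lim = h_lim·A = 5.552e-04 · 1.233e-06 = 6.846e-10 m³.
Thus life L = V_lim·H/(K·W) = 6.846e-10 · 9.782e+08 / (8.845e-07 · 45.72) = 1.656e+04 m.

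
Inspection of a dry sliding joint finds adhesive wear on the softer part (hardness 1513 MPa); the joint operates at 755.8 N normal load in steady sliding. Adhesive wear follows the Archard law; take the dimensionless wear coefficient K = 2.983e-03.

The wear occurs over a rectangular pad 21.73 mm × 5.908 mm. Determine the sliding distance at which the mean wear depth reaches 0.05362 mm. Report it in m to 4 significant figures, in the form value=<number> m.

value=4.620 m

Every step runs at full float precision — the intermediates are printed rounded; a lone final rounding to 4 significant figures.
Hardness H = 1513 MPa = 1.513e+09 Pa.
Pad sides 21.73 mm × 5.908 mm = 0.02173 m × 0.005908 m. Contact area A = 0.02173 m × 0.005908 m = 1.284e-04 m².
Depth limit h_lim = 0.05362 mm = 5.362e-05 m.
Collected in SI base units: W = 755.8 N, H = 1.513e+09 Pa, K = 2.983e-03.
Limit volume V_lim = h_lim·A = 5.362e-05 · 1.284e-04 = 6.884e-09 m³.
So the life L = V_lim·H/(K·W) = 6.884e-09 · 1.513e+09 / (2.983e-03 · 755.8) = 4.620 m.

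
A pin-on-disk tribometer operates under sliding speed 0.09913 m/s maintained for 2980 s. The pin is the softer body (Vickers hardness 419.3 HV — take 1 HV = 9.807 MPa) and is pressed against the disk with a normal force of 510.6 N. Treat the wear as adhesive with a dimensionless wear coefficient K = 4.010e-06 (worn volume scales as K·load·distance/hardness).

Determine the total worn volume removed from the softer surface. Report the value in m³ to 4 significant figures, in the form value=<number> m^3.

Intermediate values appear rounded. Every step keeps exact precision; rounded once at the end, at 4 significant figures.
Convert: Total distance L = v·t = 0.09913 m/s × 2980 s = 295.4 m.
Convert: Hardness H = 419.3 HV × 9.807 MPa/HV = 4112 MPa = 4.112e+09 Pa.
SI base units throughout: W = 510.6 N, H = 4.112e+09 Pa, K = 4.010e-06.
The Archard volume V = K·W·L/H = 4.010e-06 · 510.6 · 295.4 / 4.112e+09 = 1.471e-10 m³.

value=1.471e-10 m^3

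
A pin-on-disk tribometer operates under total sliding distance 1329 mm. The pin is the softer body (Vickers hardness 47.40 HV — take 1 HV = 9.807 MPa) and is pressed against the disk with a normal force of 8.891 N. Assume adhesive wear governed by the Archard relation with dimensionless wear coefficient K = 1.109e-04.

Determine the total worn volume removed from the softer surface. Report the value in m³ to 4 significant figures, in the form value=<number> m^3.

The intermediates are shown rounded — all working math keeps full float precision, and rounded once at the end, at four significant digits.
Distance L = 1329 mm = 1.329 m.
Hardness H = 47.40 HV × 9.807 MPa/HV = 464.9 MPa = 4.649e+08 Pa.
In SI base units: W = 8.891 N, H = 4.649e+08 Pa, K = 1.109e-04.
The Archard volume V = K·W·L/H = 1.109e-04 · 8.891 · 1.329 / 4.649e+08 = 2.819e-12 m³.

value=2.819e-12 m^3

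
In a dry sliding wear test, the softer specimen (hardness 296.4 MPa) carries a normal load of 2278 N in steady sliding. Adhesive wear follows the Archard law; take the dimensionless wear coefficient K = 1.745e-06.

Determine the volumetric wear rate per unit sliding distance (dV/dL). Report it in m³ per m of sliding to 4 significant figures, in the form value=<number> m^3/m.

All arithmetic carries full float precision, and the intermediates are displayed rounded, and one last rounding, at four significant digits.
Convert: Hardness H = 296.4 MPa = 2.964e+08 Pa.
As SI base values: W = 2278 N, H = 2.964e+08 Pa, K = 1.745e-06.
Sliding wear rate dV/dL = K·W/H (no L dependence): 1.745e-06 · 2278 / 2.964e+08 = 1.341e-11 m³/m.

value=1.341e-11 m^3/m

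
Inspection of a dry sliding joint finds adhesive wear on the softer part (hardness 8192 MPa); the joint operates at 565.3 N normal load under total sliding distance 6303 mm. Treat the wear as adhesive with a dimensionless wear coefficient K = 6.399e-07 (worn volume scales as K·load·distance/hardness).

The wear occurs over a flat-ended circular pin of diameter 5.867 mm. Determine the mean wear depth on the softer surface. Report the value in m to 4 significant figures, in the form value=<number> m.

The intermediates are displayed rounded — each operation holds full precision — one last rounding: 4 significant figures.
Convert: Distance covered L = 6303 mm = 6.303 m.
Convert: Hardness H = 8192 MPa = 8.192e+09 Pa.
Convert: Pin diameter d = 5.867 mm = 0.005867 m. Contact area A = π·d²/4 = π·(0.005867 m)²/4 = 2.703e-05 m².
As SI base values: W = 565.3 N, H = 8.192e+09 Pa, K = 6.399e-07.
By Archard's law, V = K·W·L/H = 6.399e-07 · 565.3 · 6.303 / 8.192e+09 = 2.783e-13 m³.
Depth of wear h = V/A = 2.783e-13 / 2.703e-05 = 1.030e-08 m.

value=1.030e-08 m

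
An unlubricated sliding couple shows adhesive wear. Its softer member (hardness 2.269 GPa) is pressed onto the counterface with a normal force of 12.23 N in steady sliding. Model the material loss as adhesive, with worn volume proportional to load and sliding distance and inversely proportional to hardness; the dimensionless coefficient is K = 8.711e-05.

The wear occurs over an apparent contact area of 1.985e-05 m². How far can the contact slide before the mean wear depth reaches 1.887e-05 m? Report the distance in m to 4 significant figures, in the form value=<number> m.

The intermediates are displayed rounded. All working math holds full float precision. Rounded just once to four significant figures.
Hardness H = 2.269 GPa = 2.269e+09 Pa.
Expressed in SI base units: W = 12.23 N, H = 2.269e+09 Pa, K = 8.711e-05.
Wearable volume V_lim = h_lim·A = 1.887e-05 · 1.985e-05 = 3.746e-10 m³.
So the life L = V_lim·H/(K·W) = 3.746e-10 · 2.269e+09 / (8.711e-05 · 12.23) = 797.8 m.

value=797.8 m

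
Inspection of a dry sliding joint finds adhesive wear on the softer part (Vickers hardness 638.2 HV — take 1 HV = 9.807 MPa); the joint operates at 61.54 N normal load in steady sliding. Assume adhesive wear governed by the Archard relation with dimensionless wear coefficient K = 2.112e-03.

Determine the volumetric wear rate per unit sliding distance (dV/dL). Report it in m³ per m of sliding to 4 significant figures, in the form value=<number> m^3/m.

All working math keeps full float precision, and intermediates are printed rounded, and rounded once at the end, at four significant figures.
Convert: Hardness H = 638.2 HV × 9.807 MPa/HV = 6259 MPa = 6.259e+09 Pa.
As SI base values: W = 61.54 N, H = 6.259e+09 Pa, K = 2.112e-03.
Sliding wear rate dV/dL = K·W/H — distance-free: 2.112e-03 · 61.54 / 6.259e+09 = 2.077e-11 m³/m.

value=2.077e-11 m^3/m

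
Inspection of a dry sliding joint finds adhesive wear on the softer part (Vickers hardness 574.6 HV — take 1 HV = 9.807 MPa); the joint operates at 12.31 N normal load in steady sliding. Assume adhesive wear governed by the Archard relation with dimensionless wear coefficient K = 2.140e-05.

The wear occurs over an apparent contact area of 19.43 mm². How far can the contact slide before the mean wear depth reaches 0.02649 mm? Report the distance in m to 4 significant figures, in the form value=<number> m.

value=1.101e+04 m

Displayed values are rounded, and the algebra holds full precision. Rounded just once to four significant digits.
Convert: Hardness H = 574.6 HV × 9.807 MPa/HV = 5635 MPa = 5.635e+09 Pa.
Convert: Contact area A = 19.43 mm² = 1.943e-05 m².
Convert: Depth limit h_lim = 0.02649 mm = 2.649e-05 m.
In SI base units, W = 12.31 N, H = 5.635e+09 Pa, K = 2.140e-05.
Limit volume V_lim = h_lim·A = 2.649e-05 · 1.943e-05 = 5.147e-10 m³.
Sliding life L = V_lim·H/(K·W) = 5.147e-10 · 5.635e+09 / (2.140e-05 · 12.31) = 1.101e+04 m.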